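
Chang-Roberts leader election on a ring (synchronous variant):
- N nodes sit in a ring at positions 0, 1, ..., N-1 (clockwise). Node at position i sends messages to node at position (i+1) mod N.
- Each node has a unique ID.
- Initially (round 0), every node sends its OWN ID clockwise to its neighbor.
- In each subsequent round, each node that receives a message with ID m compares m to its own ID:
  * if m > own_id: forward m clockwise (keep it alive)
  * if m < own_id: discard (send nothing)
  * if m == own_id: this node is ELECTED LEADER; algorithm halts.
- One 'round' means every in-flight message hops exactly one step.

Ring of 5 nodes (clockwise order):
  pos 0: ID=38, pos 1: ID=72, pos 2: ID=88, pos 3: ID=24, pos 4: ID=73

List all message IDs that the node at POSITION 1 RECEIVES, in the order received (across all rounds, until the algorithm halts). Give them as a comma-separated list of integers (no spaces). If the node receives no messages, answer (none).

Round 1: pos1(id72) recv 38: drop; pos2(id88) recv 72: drop; pos3(id24) recv 88: fwd; pos4(id73) recv 24: drop; pos0(id38) recv 73: fwd
Round 2: pos4(id73) recv 88: fwd; pos1(id72) recv 73: fwd
Round 3: pos0(id38) recv 88: fwd; pos2(id88) recv 73: drop
Round 4: pos1(id72) recv 88: fwd
Round 5: pos2(id88) recv 88: ELECTED

Answer: 38,73,88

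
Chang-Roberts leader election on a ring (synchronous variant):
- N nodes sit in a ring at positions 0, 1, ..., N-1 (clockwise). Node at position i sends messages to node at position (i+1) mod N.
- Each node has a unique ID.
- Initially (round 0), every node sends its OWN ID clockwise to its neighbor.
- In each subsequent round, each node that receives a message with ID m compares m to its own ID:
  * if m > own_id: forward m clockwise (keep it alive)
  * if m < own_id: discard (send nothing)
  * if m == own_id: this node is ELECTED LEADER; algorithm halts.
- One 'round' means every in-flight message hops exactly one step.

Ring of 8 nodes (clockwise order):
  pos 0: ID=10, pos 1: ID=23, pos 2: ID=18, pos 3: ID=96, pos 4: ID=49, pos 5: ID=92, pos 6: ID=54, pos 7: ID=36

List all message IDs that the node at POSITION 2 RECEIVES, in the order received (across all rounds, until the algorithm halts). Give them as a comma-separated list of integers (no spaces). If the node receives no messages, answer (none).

Round 1: pos1(id23) recv 10: drop; pos2(id18) recv 23: fwd; pos3(id96) recv 18: drop; pos4(id49) recv 96: fwd; pos5(id92) recv 49: drop; pos6(id54) recv 92: fwd; pos7(id36) recv 54: fwd; pos0(id10) recv 36: fwd
Round 2: pos3(id96) recv 23: drop; pos5(id92) recv 96: fwd; pos7(id36) recv 92: fwd; pos0(id10) recv 54: fwd; pos1(id23) recv 36: fwd
Round 3: pos6(id54) recv 96: fwd; pos0(id10) recv 92: fwd; pos1(id23) recv 54: fwd; pos2(id18) recv 36: fwd
Round 4: pos7(id36) recv 96: fwd; pos1(id23) recv 92: fwd; pos2(id18) recv 54: fwd; pos3(id96) recv 36: drop
Round 5: pos0(id10) recv 96: fwd; pos2(id18) recv 92: fwd; pos3(id96) recv 54: drop
Round 6: pos1(id23) recv 96: fwd; pos3(id96) recv 92: drop
Round 7: pos2(id18) recv 96: fwd
Round 8: pos3(id96) recv 96: ELECTED

Answer: 23,36,54,92,96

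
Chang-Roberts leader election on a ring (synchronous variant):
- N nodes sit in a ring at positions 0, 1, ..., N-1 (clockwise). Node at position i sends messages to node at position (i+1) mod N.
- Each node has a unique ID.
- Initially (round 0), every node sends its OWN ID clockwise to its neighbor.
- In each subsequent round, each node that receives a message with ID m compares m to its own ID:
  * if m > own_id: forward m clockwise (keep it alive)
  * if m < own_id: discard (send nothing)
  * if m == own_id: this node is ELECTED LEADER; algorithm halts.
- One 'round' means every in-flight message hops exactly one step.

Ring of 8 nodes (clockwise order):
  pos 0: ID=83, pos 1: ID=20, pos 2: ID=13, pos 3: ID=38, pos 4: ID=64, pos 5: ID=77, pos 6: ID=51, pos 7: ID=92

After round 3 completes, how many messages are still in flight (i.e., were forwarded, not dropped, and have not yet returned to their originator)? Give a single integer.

Answer: 2

Derivation:
Round 1: pos1(id20) recv 83: fwd; pos2(id13) recv 20: fwd; pos3(id38) recv 13: drop; pos4(id64) recv 38: drop; pos5(id77) recv 64: drop; pos6(id51) recv 77: fwd; pos7(id92) recv 51: drop; pos0(id83) recv 92: fwd
Round 2: pos2(id13) recv 83: fwd; pos3(id38) recv 20: drop; pos7(id92) recv 77: drop; pos1(id20) recv 92: fwd
Round 3: pos3(id38) recv 83: fwd; pos2(id13) recv 92: fwd
After round 3: 2 messages still in flight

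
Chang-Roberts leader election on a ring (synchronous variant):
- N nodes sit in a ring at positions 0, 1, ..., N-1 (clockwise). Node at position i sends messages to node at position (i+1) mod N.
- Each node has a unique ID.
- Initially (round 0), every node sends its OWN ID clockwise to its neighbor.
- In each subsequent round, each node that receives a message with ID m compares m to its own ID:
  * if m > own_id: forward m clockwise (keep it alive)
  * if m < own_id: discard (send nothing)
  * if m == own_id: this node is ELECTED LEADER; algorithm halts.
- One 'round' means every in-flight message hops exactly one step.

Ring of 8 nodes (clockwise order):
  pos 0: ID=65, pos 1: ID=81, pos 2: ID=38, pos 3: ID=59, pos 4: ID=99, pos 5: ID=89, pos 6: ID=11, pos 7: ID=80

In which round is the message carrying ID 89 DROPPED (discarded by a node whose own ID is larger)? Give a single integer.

Round 1: pos1(id81) recv 65: drop; pos2(id38) recv 81: fwd; pos3(id59) recv 38: drop; pos4(id99) recv 59: drop; pos5(id89) recv 99: fwd; pos6(id11) recv 89: fwd; pos7(id80) recv 11: drop; pos0(id65) recv 80: fwd
Round 2: pos3(id59) recv 81: fwd; pos6(id11) recv 99: fwd; pos7(id80) recv 89: fwd; pos1(id81) recv 80: drop
Round 3: pos4(id99) recv 81: drop; pos7(id80) recv 99: fwd; pos0(id65) recv 89: fwd
Round 4: pos0(id65) recv 99: fwd; pos1(id81) recv 89: fwd
Round 5: pos1(id81) recv 99: fwd; pos2(id38) recv 89: fwd
Round 6: pos2(id38) recv 99: fwd; pos3(id59) recv 89: fwd
Round 7: pos3(id59) recv 99: fwd; pos4(id99) recv 89: drop
Round 8: pos4(id99) recv 99: ELECTED
Message ID 89 originates at pos 5; dropped at pos 4 in round 7

Answer: 7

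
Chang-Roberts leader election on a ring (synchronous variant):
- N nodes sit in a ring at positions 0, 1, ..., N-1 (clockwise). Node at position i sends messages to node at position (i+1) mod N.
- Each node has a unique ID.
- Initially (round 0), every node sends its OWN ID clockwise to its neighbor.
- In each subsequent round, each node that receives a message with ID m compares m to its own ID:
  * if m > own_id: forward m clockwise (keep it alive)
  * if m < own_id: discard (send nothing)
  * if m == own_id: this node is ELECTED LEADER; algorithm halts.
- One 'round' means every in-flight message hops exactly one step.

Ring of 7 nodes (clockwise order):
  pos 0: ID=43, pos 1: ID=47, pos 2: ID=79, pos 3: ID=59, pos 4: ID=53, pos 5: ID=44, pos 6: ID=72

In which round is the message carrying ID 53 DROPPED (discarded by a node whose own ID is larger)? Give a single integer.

Round 1: pos1(id47) recv 43: drop; pos2(id79) recv 47: drop; pos3(id59) recv 79: fwd; pos4(id53) recv 59: fwd; pos5(id44) recv 53: fwd; pos6(id72) recv 44: drop; pos0(id43) recv 72: fwd
Round 2: pos4(id53) recv 79: fwd; pos5(id44) recv 59: fwd; pos6(id72) recv 53: drop; pos1(id47) recv 72: fwd
Round 3: pos5(id44) recv 79: fwd; pos6(id72) recv 59: drop; pos2(id79) recv 72: drop
Round 4: pos6(id72) recv 79: fwd
Round 5: pos0(id43) recv 79: fwd
Round 6: pos1(id47) recv 79: fwd
Round 7: pos2(id79) recv 79: ELECTED
Message ID 53 originates at pos 4; dropped at pos 6 in round 2

Answer: 2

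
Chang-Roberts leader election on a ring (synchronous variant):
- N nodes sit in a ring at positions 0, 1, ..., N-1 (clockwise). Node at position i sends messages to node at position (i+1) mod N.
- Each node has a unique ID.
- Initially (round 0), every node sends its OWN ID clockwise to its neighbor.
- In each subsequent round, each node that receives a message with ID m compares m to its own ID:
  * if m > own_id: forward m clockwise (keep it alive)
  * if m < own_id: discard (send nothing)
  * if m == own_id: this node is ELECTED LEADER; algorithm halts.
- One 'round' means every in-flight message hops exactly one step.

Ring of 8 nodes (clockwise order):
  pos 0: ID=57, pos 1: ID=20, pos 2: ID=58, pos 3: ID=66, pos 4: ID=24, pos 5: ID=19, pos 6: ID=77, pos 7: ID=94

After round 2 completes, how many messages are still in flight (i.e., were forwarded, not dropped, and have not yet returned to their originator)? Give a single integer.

Round 1: pos1(id20) recv 57: fwd; pos2(id58) recv 20: drop; pos3(id66) recv 58: drop; pos4(id24) recv 66: fwd; pos5(id19) recv 24: fwd; pos6(id77) recv 19: drop; pos7(id94) recv 77: drop; pos0(id57) recv 94: fwd
Round 2: pos2(id58) recv 57: drop; pos5(id19) recv 66: fwd; pos6(id77) recv 24: drop; pos1(id20) recv 94: fwd
After round 2: 2 messages still in flight

Answer: 2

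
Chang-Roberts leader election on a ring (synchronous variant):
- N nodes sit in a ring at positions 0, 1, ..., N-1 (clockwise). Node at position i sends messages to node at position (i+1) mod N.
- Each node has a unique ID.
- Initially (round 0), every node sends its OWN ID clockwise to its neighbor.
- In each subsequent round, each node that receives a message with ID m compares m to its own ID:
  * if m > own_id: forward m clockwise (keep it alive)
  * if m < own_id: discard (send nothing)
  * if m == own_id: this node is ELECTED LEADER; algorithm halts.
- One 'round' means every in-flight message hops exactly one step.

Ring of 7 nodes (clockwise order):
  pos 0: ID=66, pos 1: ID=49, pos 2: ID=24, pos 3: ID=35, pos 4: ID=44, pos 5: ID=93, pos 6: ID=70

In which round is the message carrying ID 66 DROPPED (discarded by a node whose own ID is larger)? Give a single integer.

Answer: 5

Derivation:
Round 1: pos1(id49) recv 66: fwd; pos2(id24) recv 49: fwd; pos3(id35) recv 24: drop; pos4(id44) recv 35: drop; pos5(id93) recv 44: drop; pos6(id70) recv 93: fwd; pos0(id66) recv 70: fwd
Round 2: pos2(id24) recv 66: fwd; pos3(id35) recv 49: fwd; pos0(id66) recv 93: fwd; pos1(id49) recv 70: fwd
Round 3: pos3(id35) recv 66: fwd; pos4(id44) recv 49: fwd; pos1(id49) recv 93: fwd; pos2(id24) recv 70: fwd
Round 4: pos4(id44) recv 66: fwd; pos5(id93) recv 49: drop; pos2(id24) recv 93: fwd; pos3(id35) recv 70: fwd
Round 5: pos5(id93) recv 66: drop; pos3(id35) recv 93: fwd; pos4(id44) recv 70: fwd
Round 6: pos4(id44) recv 93: fwd; pos5(id93) recv 70: drop
Round 7: pos5(id93) recv 93: ELECTED
Message ID 66 originates at pos 0; dropped at pos 5 in round 5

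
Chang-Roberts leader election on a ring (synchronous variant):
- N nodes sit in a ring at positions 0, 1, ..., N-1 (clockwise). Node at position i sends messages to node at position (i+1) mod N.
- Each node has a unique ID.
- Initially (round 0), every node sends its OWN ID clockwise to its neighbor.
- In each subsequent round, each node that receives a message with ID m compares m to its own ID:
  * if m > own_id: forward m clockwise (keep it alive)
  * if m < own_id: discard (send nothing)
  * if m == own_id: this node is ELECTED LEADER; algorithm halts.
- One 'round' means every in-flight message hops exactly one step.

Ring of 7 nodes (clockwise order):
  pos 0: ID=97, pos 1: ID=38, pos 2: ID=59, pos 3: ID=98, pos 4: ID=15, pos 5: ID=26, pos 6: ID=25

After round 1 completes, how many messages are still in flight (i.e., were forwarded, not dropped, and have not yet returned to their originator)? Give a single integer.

Answer: 3

Derivation:
Round 1: pos1(id38) recv 97: fwd; pos2(id59) recv 38: drop; pos3(id98) recv 59: drop; pos4(id15) recv 98: fwd; pos5(id26) recv 15: drop; pos6(id25) recv 26: fwd; pos0(id97) recv 25: drop
After round 1: 3 messages still in flight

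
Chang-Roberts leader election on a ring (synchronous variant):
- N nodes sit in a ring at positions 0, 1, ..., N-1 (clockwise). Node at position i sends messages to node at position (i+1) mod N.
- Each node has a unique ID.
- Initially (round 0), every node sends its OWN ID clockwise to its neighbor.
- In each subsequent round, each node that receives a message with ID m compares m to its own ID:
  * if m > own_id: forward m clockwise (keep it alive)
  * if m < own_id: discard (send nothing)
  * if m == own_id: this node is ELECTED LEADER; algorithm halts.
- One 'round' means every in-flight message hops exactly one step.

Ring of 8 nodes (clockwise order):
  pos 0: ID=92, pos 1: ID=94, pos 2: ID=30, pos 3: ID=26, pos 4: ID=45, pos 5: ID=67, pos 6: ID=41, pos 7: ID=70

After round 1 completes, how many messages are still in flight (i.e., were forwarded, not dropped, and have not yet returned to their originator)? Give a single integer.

Answer: 3

Derivation:
Round 1: pos1(id94) recv 92: drop; pos2(id30) recv 94: fwd; pos3(id26) recv 30: fwd; pos4(id45) recv 26: drop; pos5(id67) recv 45: drop; pos6(id41) recv 67: fwd; pos7(id70) recv 41: drop; pos0(id92) recv 70: drop
After round 1: 3 messages still in flight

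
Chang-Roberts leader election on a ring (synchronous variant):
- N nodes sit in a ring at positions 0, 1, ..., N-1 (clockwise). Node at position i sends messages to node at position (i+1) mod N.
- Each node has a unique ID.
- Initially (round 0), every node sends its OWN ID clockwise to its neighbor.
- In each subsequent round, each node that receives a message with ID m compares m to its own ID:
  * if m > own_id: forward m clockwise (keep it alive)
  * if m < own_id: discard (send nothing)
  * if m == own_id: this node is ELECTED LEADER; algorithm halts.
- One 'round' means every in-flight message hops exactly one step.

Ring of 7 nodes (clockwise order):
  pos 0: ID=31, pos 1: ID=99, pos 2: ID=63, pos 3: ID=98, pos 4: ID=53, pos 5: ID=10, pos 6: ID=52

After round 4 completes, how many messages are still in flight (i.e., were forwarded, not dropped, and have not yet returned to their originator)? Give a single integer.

Answer: 2

Derivation:
Round 1: pos1(id99) recv 31: drop; pos2(id63) recv 99: fwd; pos3(id98) recv 63: drop; pos4(id53) recv 98: fwd; pos5(id10) recv 53: fwd; pos6(id52) recv 10: drop; pos0(id31) recv 52: fwd
Round 2: pos3(id98) recv 99: fwd; pos5(id10) recv 98: fwd; pos6(id52) recv 53: fwd; pos1(id99) recv 52: drop
Round 3: pos4(id53) recv 99: fwd; pos6(id52) recv 98: fwd; pos0(id31) recv 53: fwd
Round 4: pos5(id10) recv 99: fwd; pos0(id31) recv 98: fwd; pos1(id99) recv 53: drop
After round 4: 2 messages still in flight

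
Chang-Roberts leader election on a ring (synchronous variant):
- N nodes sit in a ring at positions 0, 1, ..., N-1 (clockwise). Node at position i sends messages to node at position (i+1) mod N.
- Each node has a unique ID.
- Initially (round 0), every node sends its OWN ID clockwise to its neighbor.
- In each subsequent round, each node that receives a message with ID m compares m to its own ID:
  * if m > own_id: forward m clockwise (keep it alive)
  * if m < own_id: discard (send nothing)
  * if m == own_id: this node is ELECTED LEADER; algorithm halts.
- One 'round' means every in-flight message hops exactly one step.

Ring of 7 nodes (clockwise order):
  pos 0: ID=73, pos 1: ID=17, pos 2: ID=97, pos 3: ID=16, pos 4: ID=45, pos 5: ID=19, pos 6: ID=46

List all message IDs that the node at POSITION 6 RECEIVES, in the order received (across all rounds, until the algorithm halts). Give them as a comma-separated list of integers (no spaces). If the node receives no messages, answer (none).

Round 1: pos1(id17) recv 73: fwd; pos2(id97) recv 17: drop; pos3(id16) recv 97: fwd; pos4(id45) recv 16: drop; pos5(id19) recv 45: fwd; pos6(id46) recv 19: drop; pos0(id73) recv 46: drop
Round 2: pos2(id97) recv 73: drop; pos4(id45) recv 97: fwd; pos6(id46) recv 45: drop
Round 3: pos5(id19) recv 97: fwd
Round 4: pos6(id46) recv 97: fwd
Round 5: pos0(id73) recv 97: fwd
Round 6: pos1(id17) recv 97: fwd
Round 7: pos2(id97) recv 97: ELECTED

Answer: 19,45,97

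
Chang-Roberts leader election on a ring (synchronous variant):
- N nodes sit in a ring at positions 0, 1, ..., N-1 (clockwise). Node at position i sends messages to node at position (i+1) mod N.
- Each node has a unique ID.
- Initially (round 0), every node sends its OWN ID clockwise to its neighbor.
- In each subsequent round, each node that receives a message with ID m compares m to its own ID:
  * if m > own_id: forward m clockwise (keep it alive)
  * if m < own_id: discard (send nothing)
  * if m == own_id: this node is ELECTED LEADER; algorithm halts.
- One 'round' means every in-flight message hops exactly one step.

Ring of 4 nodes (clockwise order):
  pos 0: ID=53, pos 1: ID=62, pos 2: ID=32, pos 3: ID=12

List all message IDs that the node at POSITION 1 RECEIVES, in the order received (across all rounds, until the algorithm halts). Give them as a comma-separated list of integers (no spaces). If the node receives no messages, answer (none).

Answer: 53,62

Derivation:
Round 1: pos1(id62) recv 53: drop; pos2(id32) recv 62: fwd; pos3(id12) recv 32: fwd; pos0(id53) recv 12: drop
Round 2: pos3(id12) recv 62: fwd; pos0(id53) recv 32: drop
Round 3: pos0(id53) recv 62: fwd
Round 4: pos1(id62) recv 62: ELECTED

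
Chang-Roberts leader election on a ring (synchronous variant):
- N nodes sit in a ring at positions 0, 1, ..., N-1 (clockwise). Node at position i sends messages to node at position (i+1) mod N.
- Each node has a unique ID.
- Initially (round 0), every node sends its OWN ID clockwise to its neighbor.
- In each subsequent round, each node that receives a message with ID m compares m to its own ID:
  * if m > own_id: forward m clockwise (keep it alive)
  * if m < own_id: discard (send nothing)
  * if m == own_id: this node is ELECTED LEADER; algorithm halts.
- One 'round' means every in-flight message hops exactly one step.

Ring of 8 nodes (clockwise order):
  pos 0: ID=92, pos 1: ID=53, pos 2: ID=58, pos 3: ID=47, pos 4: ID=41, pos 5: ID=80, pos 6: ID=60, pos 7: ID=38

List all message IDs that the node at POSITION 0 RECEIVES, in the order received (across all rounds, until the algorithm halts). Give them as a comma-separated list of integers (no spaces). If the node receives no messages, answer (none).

Answer: 38,60,80,92

Derivation:
Round 1: pos1(id53) recv 92: fwd; pos2(id58) recv 53: drop; pos3(id47) recv 58: fwd; pos4(id41) recv 47: fwd; pos5(id80) recv 41: drop; pos6(id60) recv 80: fwd; pos7(id38) recv 60: fwd; pos0(id92) recv 38: drop
Round 2: pos2(id58) recv 92: fwd; pos4(id41) recv 58: fwd; pos5(id80) recv 47: drop; pos7(id38) recv 80: fwd; pos0(id92) recv 60: drop
Round 3: pos3(id47) recv 92: fwd; pos5(id80) recv 58: drop; pos0(id92) recv 80: drop
Round 4: pos4(id41) recv 92: fwd
Round 5: pos5(id80) recv 92: fwd
Round 6: pos6(id60) recv 92: fwd
Round 7: pos7(id38) recv 92: fwd
Round 8: pos0(id92) recv 92: ELECTED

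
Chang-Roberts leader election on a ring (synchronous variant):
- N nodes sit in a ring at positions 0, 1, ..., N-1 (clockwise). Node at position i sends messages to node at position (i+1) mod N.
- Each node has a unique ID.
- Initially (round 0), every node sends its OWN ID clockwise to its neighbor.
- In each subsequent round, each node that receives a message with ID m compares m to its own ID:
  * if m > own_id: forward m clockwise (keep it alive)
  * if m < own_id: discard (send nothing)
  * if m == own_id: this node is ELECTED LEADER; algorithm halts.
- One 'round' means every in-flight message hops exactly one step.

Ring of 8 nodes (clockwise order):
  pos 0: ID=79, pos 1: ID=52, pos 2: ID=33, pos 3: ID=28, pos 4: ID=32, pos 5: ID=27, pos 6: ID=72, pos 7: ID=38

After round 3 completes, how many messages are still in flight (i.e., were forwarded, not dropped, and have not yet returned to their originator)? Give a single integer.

Round 1: pos1(id52) recv 79: fwd; pos2(id33) recv 52: fwd; pos3(id28) recv 33: fwd; pos4(id32) recv 28: drop; pos5(id27) recv 32: fwd; pos6(id72) recv 27: drop; pos7(id38) recv 72: fwd; pos0(id79) recv 38: drop
Round 2: pos2(id33) recv 79: fwd; pos3(id28) recv 52: fwd; pos4(id32) recv 33: fwd; pos6(id72) recv 32: drop; pos0(id79) recv 72: drop
Round 3: pos3(id28) recv 79: fwd; pos4(id32) recv 52: fwd; pos5(id27) recv 33: fwd
After round 3: 3 messages still in flight

Answer: 3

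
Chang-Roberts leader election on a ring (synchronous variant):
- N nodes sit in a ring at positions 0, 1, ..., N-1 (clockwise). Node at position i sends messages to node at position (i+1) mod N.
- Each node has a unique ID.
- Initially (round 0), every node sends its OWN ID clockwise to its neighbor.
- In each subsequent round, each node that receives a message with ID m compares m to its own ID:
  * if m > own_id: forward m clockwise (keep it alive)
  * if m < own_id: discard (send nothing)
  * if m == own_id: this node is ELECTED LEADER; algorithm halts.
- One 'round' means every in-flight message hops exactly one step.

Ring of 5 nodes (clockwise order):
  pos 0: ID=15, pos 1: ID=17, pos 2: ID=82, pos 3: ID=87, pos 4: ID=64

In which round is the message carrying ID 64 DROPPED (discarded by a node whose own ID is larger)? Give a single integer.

Round 1: pos1(id17) recv 15: drop; pos2(id82) recv 17: drop; pos3(id87) recv 82: drop; pos4(id64) recv 87: fwd; pos0(id15) recv 64: fwd
Round 2: pos0(id15) recv 87: fwd; pos1(id17) recv 64: fwd
Round 3: pos1(id17) recv 87: fwd; pos2(id82) recv 64: drop
Round 4: pos2(id82) recv 87: fwd
Round 5: pos3(id87) recv 87: ELECTED
Message ID 64 originates at pos 4; dropped at pos 2 in round 3

Answer: 3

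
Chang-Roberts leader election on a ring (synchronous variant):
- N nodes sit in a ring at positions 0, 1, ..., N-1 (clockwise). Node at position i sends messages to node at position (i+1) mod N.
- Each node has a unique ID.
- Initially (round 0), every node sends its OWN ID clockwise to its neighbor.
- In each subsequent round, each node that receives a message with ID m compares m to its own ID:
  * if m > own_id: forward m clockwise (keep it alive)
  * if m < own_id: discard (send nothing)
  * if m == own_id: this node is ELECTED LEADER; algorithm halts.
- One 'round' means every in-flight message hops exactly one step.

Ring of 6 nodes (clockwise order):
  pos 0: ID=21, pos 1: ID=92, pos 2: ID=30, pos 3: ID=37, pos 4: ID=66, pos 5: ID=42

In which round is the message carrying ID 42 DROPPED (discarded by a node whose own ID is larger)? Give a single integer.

Round 1: pos1(id92) recv 21: drop; pos2(id30) recv 92: fwd; pos3(id37) recv 30: drop; pos4(id66) recv 37: drop; pos5(id42) recv 66: fwd; pos0(id21) recv 42: fwd
Round 2: pos3(id37) recv 92: fwd; pos0(id21) recv 66: fwd; pos1(id92) recv 42: drop
Round 3: pos4(id66) recv 92: fwd; pos1(id92) recv 66: drop
Round 4: pos5(id42) recv 92: fwd
Round 5: pos0(id21) recv 92: fwd
Round 6: pos1(id92) recv 92: ELECTED
Message ID 42 originates at pos 5; dropped at pos 1 in round 2

Answer: 2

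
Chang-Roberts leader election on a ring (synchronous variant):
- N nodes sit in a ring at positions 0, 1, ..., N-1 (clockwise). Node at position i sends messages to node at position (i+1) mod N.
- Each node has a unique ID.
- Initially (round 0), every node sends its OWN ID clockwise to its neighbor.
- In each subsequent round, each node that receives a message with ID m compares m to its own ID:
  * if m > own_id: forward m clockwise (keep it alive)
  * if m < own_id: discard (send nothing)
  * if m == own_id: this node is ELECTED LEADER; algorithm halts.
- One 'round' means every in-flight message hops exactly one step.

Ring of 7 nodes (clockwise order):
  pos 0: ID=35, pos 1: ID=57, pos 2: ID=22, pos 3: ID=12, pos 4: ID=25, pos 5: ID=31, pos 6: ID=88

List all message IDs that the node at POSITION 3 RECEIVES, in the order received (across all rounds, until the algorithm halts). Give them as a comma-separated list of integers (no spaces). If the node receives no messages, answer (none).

Round 1: pos1(id57) recv 35: drop; pos2(id22) recv 57: fwd; pos3(id12) recv 22: fwd; pos4(id25) recv 12: drop; pos5(id31) recv 25: drop; pos6(id88) recv 31: drop; pos0(id35) recv 88: fwd
Round 2: pos3(id12) recv 57: fwd; pos4(id25) recv 22: drop; pos1(id57) recv 88: fwd
Round 3: pos4(id25) recv 57: fwd; pos2(id22) recv 88: fwd
Round 4: pos5(id31) recv 57: fwd; pos3(id12) recv 88: fwd
Round 5: pos6(id88) recv 57: drop; pos4(id25) recv 88: fwd
Round 6: pos5(id31) recv 88: fwd
Round 7: pos6(id88) recv 88: ELECTED

Answer: 22,57,88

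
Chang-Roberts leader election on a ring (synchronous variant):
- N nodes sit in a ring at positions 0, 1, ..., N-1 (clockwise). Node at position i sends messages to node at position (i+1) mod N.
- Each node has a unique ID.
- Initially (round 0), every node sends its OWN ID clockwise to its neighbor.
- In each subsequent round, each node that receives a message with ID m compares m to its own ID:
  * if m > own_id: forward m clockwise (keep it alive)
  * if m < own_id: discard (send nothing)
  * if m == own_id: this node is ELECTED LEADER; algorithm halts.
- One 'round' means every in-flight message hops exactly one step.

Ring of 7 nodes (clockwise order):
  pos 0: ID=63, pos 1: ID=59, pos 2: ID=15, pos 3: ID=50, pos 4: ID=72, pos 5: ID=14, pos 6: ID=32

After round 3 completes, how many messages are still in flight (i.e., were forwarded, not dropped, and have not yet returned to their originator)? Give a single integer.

Answer: 2

Derivation:
Round 1: pos1(id59) recv 63: fwd; pos2(id15) recv 59: fwd; pos3(id50) recv 15: drop; pos4(id72) recv 50: drop; pos5(id14) recv 72: fwd; pos6(id32) recv 14: drop; pos0(id63) recv 32: drop
Round 2: pos2(id15) recv 63: fwd; pos3(id50) recv 59: fwd; pos6(id32) recv 72: fwd
Round 3: pos3(id50) recv 63: fwd; pos4(id72) recv 59: drop; pos0(id63) recv 72: fwd
After round 3: 2 messages still in flight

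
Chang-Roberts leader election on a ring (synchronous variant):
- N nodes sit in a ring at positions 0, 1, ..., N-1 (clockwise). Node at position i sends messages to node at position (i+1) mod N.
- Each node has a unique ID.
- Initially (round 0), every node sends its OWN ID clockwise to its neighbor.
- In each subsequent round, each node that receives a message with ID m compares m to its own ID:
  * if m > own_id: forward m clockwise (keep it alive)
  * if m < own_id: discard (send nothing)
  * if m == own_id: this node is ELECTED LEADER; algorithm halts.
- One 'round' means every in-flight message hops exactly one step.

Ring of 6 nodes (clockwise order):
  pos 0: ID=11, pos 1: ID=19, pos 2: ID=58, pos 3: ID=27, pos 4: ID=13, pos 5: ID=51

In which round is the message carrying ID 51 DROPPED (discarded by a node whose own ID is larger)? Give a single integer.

Round 1: pos1(id19) recv 11: drop; pos2(id58) recv 19: drop; pos3(id27) recv 58: fwd; pos4(id13) recv 27: fwd; pos5(id51) recv 13: drop; pos0(id11) recv 51: fwd
Round 2: pos4(id13) recv 58: fwd; pos5(id51) recv 27: drop; pos1(id19) recv 51: fwd
Round 3: pos5(id51) recv 58: fwd; pos2(id58) recv 51: drop
Round 4: pos0(id11) recv 58: fwd
Round 5: pos1(id19) recv 58: fwd
Round 6: pos2(id58) recv 58: ELECTED
Message ID 51 originates at pos 5; dropped at pos 2 in round 3

Answer: 3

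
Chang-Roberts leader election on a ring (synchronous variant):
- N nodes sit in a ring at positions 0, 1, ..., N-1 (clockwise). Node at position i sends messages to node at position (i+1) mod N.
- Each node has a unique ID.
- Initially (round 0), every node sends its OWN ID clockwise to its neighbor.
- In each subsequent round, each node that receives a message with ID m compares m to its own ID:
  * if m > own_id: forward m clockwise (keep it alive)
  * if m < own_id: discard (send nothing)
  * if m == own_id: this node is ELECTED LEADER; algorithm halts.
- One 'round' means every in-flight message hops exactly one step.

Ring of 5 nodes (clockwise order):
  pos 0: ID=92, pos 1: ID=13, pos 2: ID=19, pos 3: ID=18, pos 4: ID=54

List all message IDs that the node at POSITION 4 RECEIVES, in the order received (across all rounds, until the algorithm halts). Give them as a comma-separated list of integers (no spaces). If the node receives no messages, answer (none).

Round 1: pos1(id13) recv 92: fwd; pos2(id19) recv 13: drop; pos3(id18) recv 19: fwd; pos4(id54) recv 18: drop; pos0(id92) recv 54: drop
Round 2: pos2(id19) recv 92: fwd; pos4(id54) recv 19: drop
Round 3: pos3(id18) recv 92: fwd
Round 4: pos4(id54) recv 92: fwd
Round 5: pos0(id92) recv 92: ELECTED

Answer: 18,19,92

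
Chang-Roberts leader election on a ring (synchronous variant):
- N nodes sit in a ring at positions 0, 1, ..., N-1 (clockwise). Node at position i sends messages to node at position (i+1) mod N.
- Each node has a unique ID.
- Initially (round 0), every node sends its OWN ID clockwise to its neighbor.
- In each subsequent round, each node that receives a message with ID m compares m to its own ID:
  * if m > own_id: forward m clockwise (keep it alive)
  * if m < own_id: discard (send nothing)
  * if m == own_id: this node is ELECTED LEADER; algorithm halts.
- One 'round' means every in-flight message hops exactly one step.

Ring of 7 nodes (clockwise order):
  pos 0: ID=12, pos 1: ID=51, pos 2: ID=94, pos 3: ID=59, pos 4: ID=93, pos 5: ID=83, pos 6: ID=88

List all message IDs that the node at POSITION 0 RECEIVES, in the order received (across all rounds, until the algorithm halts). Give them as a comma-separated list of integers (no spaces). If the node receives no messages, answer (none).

Round 1: pos1(id51) recv 12: drop; pos2(id94) recv 51: drop; pos3(id59) recv 94: fwd; pos4(id93) recv 59: drop; pos5(id83) recv 93: fwd; pos6(id88) recv 83: drop; pos0(id12) recv 88: fwd
Round 2: pos4(id93) recv 94: fwd; pos6(id88) recv 93: fwd; pos1(id51) recv 88: fwd
Round 3: pos5(id83) recv 94: fwd; pos0(id12) recv 93: fwd; pos2(id94) recv 88: drop
Round 4: pos6(id88) recv 94: fwd; pos1(id51) recv 93: fwd
Round 5: pos0(id12) recv 94: fwd; pos2(id94) recv 93: drop
Round 6: pos1(id51) recv 94: fwd
Round 7: pos2(id94) recv 94: ELECTED

Answer: 88,93,94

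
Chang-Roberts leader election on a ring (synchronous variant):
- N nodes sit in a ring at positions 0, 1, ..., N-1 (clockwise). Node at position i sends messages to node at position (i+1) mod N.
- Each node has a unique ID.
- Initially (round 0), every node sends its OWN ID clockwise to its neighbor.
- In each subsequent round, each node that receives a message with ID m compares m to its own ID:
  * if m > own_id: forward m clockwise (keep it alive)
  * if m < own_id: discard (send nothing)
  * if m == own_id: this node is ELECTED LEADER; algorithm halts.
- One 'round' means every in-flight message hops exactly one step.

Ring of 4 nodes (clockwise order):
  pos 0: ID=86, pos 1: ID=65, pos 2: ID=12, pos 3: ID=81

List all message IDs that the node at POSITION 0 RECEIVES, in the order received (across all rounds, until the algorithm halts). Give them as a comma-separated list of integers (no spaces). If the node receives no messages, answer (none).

Round 1: pos1(id65) recv 86: fwd; pos2(id12) recv 65: fwd; pos3(id81) recv 12: drop; pos0(id86) recv 81: drop
Round 2: pos2(id12) recv 86: fwd; pos3(id81) recv 65: drop
Round 3: pos3(id81) recv 86: fwd
Round 4: pos0(id86) recv 86: ELECTED

Answer: 81,86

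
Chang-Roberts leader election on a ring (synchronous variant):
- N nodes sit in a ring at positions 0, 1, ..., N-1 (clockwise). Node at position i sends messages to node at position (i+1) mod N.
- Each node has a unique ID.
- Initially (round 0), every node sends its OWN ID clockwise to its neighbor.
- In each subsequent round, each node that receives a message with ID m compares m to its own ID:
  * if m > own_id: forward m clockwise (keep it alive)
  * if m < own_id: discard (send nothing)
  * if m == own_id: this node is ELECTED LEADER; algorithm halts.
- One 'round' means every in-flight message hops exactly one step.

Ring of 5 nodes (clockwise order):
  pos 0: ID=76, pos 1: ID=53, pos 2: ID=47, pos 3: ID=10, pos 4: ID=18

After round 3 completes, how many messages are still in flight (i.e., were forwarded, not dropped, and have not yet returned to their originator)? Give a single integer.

Round 1: pos1(id53) recv 76: fwd; pos2(id47) recv 53: fwd; pos3(id10) recv 47: fwd; pos4(id18) recv 10: drop; pos0(id76) recv 18: drop
Round 2: pos2(id47) recv 76: fwd; pos3(id10) recv 53: fwd; pos4(id18) recv 47: fwd
Round 3: pos3(id10) recv 76: fwd; pos4(id18) recv 53: fwd; pos0(id76) recv 47: drop
After round 3: 2 messages still in flight

Answer: 2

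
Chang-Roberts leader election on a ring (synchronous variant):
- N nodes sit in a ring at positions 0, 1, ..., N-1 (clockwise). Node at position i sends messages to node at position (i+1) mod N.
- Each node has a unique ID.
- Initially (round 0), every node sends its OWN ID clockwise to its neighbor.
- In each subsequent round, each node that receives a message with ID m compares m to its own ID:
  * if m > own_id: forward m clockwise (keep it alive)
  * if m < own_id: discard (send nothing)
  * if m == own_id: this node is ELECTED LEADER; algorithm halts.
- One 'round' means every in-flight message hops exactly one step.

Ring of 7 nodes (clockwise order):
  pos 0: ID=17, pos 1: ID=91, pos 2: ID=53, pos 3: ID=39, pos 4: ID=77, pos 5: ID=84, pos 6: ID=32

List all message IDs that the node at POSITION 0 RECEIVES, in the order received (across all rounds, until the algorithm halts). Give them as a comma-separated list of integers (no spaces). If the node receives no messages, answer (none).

Round 1: pos1(id91) recv 17: drop; pos2(id53) recv 91: fwd; pos3(id39) recv 53: fwd; pos4(id77) recv 39: drop; pos5(id84) recv 77: drop; pos6(id32) recv 84: fwd; pos0(id17) recv 32: fwd
Round 2: pos3(id39) recv 91: fwd; pos4(id77) recv 53: drop; pos0(id17) recv 84: fwd; pos1(id91) recv 32: drop
Round 3: pos4(id77) recv 91: fwd; pos1(id91) recv 84: drop
Round 4: pos5(id84) recv 91: fwd
Round 5: pos6(id32) recv 91: fwd
Round 6: pos0(id17) recv 91: fwd
Round 7: pos1(id91) recv 91: ELECTED

Answer: 32,84,91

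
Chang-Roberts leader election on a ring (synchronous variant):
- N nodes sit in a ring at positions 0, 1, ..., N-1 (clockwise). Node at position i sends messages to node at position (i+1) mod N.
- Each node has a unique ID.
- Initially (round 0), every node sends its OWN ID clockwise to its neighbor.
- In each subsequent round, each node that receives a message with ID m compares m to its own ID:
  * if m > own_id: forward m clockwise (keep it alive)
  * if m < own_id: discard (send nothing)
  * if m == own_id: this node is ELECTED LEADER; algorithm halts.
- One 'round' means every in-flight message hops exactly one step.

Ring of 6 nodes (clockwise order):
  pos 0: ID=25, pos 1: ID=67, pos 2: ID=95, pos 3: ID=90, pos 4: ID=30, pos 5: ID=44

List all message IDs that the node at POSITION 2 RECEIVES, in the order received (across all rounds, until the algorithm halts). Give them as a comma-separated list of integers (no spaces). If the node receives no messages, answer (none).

Answer: 67,90,95

Derivation:
Round 1: pos1(id67) recv 25: drop; pos2(id95) recv 67: drop; pos3(id90) recv 95: fwd; pos4(id30) recv 90: fwd; pos5(id44) recv 30: drop; pos0(id25) recv 44: fwd
Round 2: pos4(id30) recv 95: fwd; pos5(id44) recv 90: fwd; pos1(id67) recv 44: drop
Round 3: pos5(id44) recv 95: fwd; pos0(id25) recv 90: fwd
Round 4: pos0(id25) recv 95: fwd; pos1(id67) recv 90: fwd
Round 5: pos1(id67) recv 95: fwd; pos2(id95) recv 90: drop
Round 6: pos2(id95) recv 95: ELECTED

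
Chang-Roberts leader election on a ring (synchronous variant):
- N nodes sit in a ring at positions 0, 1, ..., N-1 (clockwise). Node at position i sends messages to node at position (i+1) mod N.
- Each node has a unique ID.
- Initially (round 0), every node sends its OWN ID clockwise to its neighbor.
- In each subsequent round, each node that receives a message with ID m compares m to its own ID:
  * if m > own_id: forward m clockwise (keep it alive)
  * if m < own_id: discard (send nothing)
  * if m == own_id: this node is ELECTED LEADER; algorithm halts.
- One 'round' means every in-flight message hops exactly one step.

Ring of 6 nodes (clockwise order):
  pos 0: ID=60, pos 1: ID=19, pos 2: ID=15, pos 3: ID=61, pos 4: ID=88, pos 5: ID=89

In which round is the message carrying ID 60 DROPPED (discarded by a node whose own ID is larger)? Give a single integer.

Round 1: pos1(id19) recv 60: fwd; pos2(id15) recv 19: fwd; pos3(id61) recv 15: drop; pos4(id88) recv 61: drop; pos5(id89) recv 88: drop; pos0(id60) recv 89: fwd
Round 2: pos2(id15) recv 60: fwd; pos3(id61) recv 19: drop; pos1(id19) recv 89: fwd
Round 3: pos3(id61) recv 60: drop; pos2(id15) recv 89: fwd
Round 4: pos3(id61) recv 89: fwd
Round 5: pos4(id88) recv 89: fwd
Round 6: pos5(id89) recv 89: ELECTED
Message ID 60 originates at pos 0; dropped at pos 3 in round 3

Answer: 3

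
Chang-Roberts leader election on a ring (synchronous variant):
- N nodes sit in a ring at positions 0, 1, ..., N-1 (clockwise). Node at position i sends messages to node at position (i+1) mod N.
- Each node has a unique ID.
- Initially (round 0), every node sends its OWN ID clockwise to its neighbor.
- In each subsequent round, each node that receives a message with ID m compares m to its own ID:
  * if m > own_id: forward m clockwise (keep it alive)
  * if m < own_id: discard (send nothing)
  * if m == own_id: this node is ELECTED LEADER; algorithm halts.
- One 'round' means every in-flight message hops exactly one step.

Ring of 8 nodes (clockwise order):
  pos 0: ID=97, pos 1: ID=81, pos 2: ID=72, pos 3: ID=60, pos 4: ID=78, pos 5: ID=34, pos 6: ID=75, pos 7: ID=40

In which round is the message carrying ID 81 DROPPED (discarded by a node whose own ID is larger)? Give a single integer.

Round 1: pos1(id81) recv 97: fwd; pos2(id72) recv 81: fwd; pos3(id60) recv 72: fwd; pos4(id78) recv 60: drop; pos5(id34) recv 78: fwd; pos6(id75) recv 34: drop; pos7(id40) recv 75: fwd; pos0(id97) recv 40: drop
Round 2: pos2(id72) recv 97: fwd; pos3(id60) recv 81: fwd; pos4(id78) recv 72: drop; pos6(id75) recv 78: fwd; pos0(id97) recv 75: drop
Round 3: pos3(id60) recv 97: fwd; pos4(id78) recv 81: fwd; pos7(id40) recv 78: fwd
Round 4: pos4(id78) recv 97: fwd; pos5(id34) recv 81: fwd; pos0(id97) recv 78: drop
Round 5: pos5(id34) recv 97: fwd; pos6(id75) recv 81: fwd
Round 6: pos6(id75) recv 97: fwd; pos7(id40) recv 81: fwd
Round 7: pos7(id40) recv 97: fwd; pos0(id97) recv 81: drop
Round 8: pos0(id97) recv 97: ELECTED
Message ID 81 originates at pos 1; dropped at pos 0 in round 7

Answer: 7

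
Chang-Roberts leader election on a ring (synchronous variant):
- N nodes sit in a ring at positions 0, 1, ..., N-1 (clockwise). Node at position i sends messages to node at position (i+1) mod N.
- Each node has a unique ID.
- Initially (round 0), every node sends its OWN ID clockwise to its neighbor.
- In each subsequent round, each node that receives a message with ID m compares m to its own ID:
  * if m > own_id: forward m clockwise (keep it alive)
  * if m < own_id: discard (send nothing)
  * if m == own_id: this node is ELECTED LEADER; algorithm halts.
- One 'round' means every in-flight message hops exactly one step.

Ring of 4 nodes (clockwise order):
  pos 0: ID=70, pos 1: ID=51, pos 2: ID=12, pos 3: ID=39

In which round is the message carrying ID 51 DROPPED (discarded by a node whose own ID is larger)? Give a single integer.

Round 1: pos1(id51) recv 70: fwd; pos2(id12) recv 51: fwd; pos3(id39) recv 12: drop; pos0(id70) recv 39: drop
Round 2: pos2(id12) recv 70: fwd; pos3(id39) recv 51: fwd
Round 3: pos3(id39) recv 70: fwd; pos0(id70) recv 51: drop
Round 4: pos0(id70) recv 70: ELECTED
Message ID 51 originates at pos 1; dropped at pos 0 in round 3

Answer: 3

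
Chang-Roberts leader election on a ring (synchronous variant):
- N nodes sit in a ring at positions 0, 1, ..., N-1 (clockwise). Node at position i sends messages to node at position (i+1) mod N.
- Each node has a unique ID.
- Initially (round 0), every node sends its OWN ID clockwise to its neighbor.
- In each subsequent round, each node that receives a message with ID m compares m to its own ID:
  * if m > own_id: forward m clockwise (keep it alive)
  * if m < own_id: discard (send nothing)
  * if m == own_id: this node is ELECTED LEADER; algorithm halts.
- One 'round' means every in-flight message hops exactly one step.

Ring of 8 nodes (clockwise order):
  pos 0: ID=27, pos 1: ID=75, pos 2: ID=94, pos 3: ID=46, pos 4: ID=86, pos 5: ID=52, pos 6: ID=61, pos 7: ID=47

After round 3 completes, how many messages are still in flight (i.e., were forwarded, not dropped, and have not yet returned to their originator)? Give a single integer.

Answer: 2

Derivation:
Round 1: pos1(id75) recv 27: drop; pos2(id94) recv 75: drop; pos3(id46) recv 94: fwd; pos4(id86) recv 46: drop; pos5(id52) recv 86: fwd; pos6(id61) recv 52: drop; pos7(id47) recv 61: fwd; pos0(id27) recv 47: fwd
Round 2: pos4(id86) recv 94: fwd; pos6(id61) recv 86: fwd; pos0(id27) recv 61: fwd; pos1(id75) recv 47: drop
Round 3: pos5(id52) recv 94: fwd; pos7(id47) recv 86: fwd; pos1(id75) recv 61: drop
After round 3: 2 messages still in flight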